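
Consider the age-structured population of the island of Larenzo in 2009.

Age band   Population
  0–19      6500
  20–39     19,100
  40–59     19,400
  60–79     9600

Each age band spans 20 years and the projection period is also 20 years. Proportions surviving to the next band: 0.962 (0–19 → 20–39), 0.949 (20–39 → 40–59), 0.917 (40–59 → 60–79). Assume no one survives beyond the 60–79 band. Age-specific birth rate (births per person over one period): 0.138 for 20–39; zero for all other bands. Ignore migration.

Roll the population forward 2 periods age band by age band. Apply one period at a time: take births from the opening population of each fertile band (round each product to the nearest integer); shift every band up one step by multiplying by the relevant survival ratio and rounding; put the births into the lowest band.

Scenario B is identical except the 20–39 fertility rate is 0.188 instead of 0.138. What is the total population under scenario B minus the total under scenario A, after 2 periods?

1232

Numbering the bands 1..4 from youngest to oldest:
Period 1:
Births: 19100 * 0.138 = 2636
Band 2: 6500 * 0.962 = 6253
Band 3: 19100 * 0.949 = 18126
Band 4: 19400 * 0.917 = 17790
Giving 2636 / 6253 / 18126 / 17790.
Period 2:
Births: 6253 * 0.138 = 863
Band 2: 2636 * 0.962 = 2536
Band 3: 6253 * 0.949 = 5934
Band 4: 18126 * 0.917 = 16622
Giving 863 / 2536 / 5934 / 16622.
Scenario A total after 2 periods: 25955
Scenario B projection —
Period 1:
Births: 19100 * 0.188 = 3591
Band 2: 6500 * 0.962 = 6253
Band 3: 19100 * 0.949 = 18126
Band 4: 19400 * 0.917 = 17790
Giving 3591 / 6253 / 18126 / 17790.
Period 2:
Births: 6253 * 0.188 = 1176
Band 2: 3591 * 0.962 = 3455
Band 3: 6253 * 0.949 = 5934
Band 4: 18126 * 0.917 = 16622
Giving 1176 / 3455 / 5934 / 16622.
Scenario B total after 2 periods: 27187
Difference B − A = 27187 − 25955 = 1232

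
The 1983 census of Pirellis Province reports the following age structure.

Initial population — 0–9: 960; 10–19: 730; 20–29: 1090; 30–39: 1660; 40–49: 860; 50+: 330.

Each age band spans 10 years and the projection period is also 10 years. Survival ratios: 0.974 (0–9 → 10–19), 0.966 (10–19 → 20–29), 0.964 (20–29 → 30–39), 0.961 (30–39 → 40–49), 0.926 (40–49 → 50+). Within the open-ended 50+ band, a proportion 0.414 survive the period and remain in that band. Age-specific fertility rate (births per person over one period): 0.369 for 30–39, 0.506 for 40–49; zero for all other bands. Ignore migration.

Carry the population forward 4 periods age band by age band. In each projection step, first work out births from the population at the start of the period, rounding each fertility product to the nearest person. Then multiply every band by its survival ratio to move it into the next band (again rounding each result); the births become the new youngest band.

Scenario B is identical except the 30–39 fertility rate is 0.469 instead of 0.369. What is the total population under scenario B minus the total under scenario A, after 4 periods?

402

Let group 1 be 0–9 through group 6 = 50+.
— Period 1 —
Births: 1660 × 0.369 = 613, 860 × 0.506 = 435 ⇒ total 1048
Group 2: 960 × 0.974 = 935
Group 3: 730 × 0.966 = 705
Group 4: 1090 × 0.964 = 1051
Group 5: 1660 × 0.961 = 1595
Group 6: 860 × 0.926 + 330 × 0.414 = 796 + 137 = 933
Population now: 0–9=1048, 10–19=935, 20–29=705, 30–39=1051, 40–49=1595, 50+=933
— Period 2 —
Births: 1051 × 0.369 = 388, 1595 × 0.506 = 807 ⇒ total 1195
Group 2: 1048 × 0.974 = 1021
Group 3: 935 × 0.966 = 903
Group 4: 705 × 0.964 = 680
Group 5: 1051 × 0.961 = 1010
Group 6: 1595 × 0.926 + 933 × 0.414 = 1477 + 386 = 1863
Population now: 0–9=1195, 10–19=1021, 20–29=903, 30–39=680, 40–49=1010, 50+=1863
— Period 3 —
Births: 680 × 0.369 = 251, 1010 × 0.506 = 511 ⇒ total 762
Group 2: 1195 × 0.974 = 1164
Group 3: 1021 × 0.966 = 986
Group 4: 903 × 0.964 = 870
Group 5: 680 × 0.961 = 653
Group 6: 1010 × 0.926 + 1863 × 0.414 = 935 + 771 = 1706
Population now: 0–9=762, 10–19=1164, 20–29=986, 30–39=870, 40–49=653, 50+=1706
— Period 4 —
Births: 870 × 0.369 = 321, 653 × 0.506 = 330 ⇒ total 651
Group 2: 762 × 0.974 = 742
Group 3: 1164 × 0.966 = 1124
Group 4: 986 × 0.964 = 951
Group 5: 870 × 0.961 = 836
Group 6: 653 × 0.926 + 1706 × 0.414 = 605 + 706 = 1311
Population now: 0–9=651, 10–19=742, 20–29=1124, 30–39=951, 40–49=836, 50+=1311
Scenario A total after 4 periods: 5615
Scenario B projection —
— Period 1 —
Births: 1660 × 0.469 = 779, 860 × 0.506 = 435 ⇒ total 1214
Group 2: 960 × 0.974 = 935
Group 3: 730 × 0.966 = 705
Group 4: 1090 × 0.964 = 1051
Group 5: 1660 × 0.961 = 1595
Group 6: 860 × 0.926 + 330 × 0.414 = 796 + 137 = 933
Population now: 0–9=1214, 10–19=935, 20–29=705, 30–39=1051, 40–49=1595, 50+=933
— Period 2 —
Births: 1051 × 0.469 = 493, 1595 × 0.506 = 807 ⇒ total 1300
Group 2: 1214 × 0.974 = 1182
Group 3: 935 × 0.966 = 903
Group 4: 705 × 0.964 = 680
Group 5: 1051 × 0.961 = 1010
Group 6: 1595 × 0.926 + 933 × 0.414 = 1477 + 386 = 1863
Population now: 0–9=1300, 10–19=1182, 20–29=903, 30–39=680, 40–49=1010, 50+=1863
— Period 3 —
Births: 680 × 0.469 = 319, 1010 × 0.506 = 511 ⇒ total 830
Group 2: 1300 × 0.974 = 1266
Group 3: 1182 × 0.966 = 1142
Group 4: 903 × 0.964 = 870
Group 5: 680 × 0.961 = 653
Group 6: 1010 × 0.926 + 1863 × 0.414 = 935 + 771 = 1706
Population now: 0–9=830, 10–19=1266, 20–29=1142, 30–39=870, 40–49=653, 50+=1706
— Period 4 —
Births: 870 × 0.469 = 408, 653 × 0.506 = 330 ⇒ total 738
Group 2: 830 × 0.974 = 808
Group 3: 1266 × 0.966 = 1223
Group 4: 1142 × 0.964 = 1101
Group 5: 870 × 0.961 = 836
Group 6: 653 × 0.926 + 1706 × 0.414 = 605 + 706 = 1311
Population now: 0–9=738, 10–19=808, 20–29=1223, 30–39=1101, 40–49=836, 50+=1311
Scenario B total after 4 periods: 6017
Difference B − A = 6017 − 5615 = 402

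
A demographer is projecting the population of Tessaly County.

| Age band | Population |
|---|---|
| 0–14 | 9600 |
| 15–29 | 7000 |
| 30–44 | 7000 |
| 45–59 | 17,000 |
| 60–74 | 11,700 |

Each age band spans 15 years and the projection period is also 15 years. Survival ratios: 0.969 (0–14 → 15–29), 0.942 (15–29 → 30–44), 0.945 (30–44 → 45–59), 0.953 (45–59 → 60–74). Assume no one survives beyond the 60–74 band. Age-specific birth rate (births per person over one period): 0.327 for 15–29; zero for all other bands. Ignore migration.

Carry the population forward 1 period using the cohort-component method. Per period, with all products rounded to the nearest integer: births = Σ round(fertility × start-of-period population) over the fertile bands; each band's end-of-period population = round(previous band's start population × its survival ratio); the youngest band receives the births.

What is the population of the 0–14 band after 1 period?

Call the bands 1 to 5, youngest first.
[period 1]
Births: 7000 * 0.327 = 2289
Band 2: 9600 * 0.969 = 9302
Band 3: 7000 * 0.942 = 6594
Band 4: 7000 * 0.945 = 6615
Band 5: 17000 * 0.953 = 16201
Giving 2289 / 9302 / 6594 / 6615 / 16201.

2289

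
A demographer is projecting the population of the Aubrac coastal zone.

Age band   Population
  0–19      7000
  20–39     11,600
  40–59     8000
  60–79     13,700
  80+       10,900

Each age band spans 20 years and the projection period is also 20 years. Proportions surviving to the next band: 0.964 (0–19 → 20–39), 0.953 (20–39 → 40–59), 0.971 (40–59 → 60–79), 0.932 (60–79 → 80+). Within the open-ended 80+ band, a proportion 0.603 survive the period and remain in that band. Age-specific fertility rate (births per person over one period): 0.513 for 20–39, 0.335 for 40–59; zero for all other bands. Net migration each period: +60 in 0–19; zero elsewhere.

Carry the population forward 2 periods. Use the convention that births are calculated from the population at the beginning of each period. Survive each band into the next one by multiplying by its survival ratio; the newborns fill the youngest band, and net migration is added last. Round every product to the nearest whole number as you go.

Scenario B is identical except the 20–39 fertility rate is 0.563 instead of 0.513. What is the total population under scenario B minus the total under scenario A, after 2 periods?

896

Let band 1 be 0–19 through band 5 = 80+.
[period 1]
Births: 11600 * 0.513 = 5951, 8000 * 0.335 = 2680 ⇒ total 8631
Band 2: 7000 * 0.964 = 6748
Band 3: 11600 * 0.953 = 11055
Band 4: 8000 * 0.971 = 7768
Band 5: 13700 * 0.932 + 10900 * 0.603 = 12768 + 6573 = 19341
Net migration: Band 1 + 60 → 8691
→ [8691, 6748, 11055, 7768, 19341]
[period 2]
Births: 6748 * 0.513 = 3462, 11055 * 0.335 = 3703 ⇒ total 7165
Band 2: 8691 * 0.964 = 8378
Band 3: 6748 * 0.953 = 6431
Band 4: 11055 * 0.971 = 10734
Band 5: 7768 * 0.932 + 19341 * 0.603 = 7240 + 11663 = 18903
Net migration: Band 1 + 60 → 7225
→ [7225, 8378, 6431, 10734, 18903]
Scenario A total after 2 periods: 51671
Scenario B projection —
[period 1]
Births: 11600 * 0.563 = 6531, 8000 * 0.335 = 2680 ⇒ total 9211
Band 2: 7000 * 0.964 = 6748
Band 3: 11600 * 0.953 = 11055
Band 4: 8000 * 0.971 = 7768
Band 5: 13700 * 0.932 + 10900 * 0.603 = 12768 + 6573 = 19341
Net migration: Band 1 + 60 → 9271
→ [9271, 6748, 11055, 7768, 19341]
[period 2]
Births: 6748 * 0.563 = 3799, 11055 * 0.335 = 3703 ⇒ total 7502
Band 2: 9271 * 0.964 = 8937
Band 3: 6748 * 0.953 = 6431
Band 4: 11055 * 0.971 = 10734
Band 5: 7768 * 0.932 + 19341 * 0.603 = 7240 + 11663 = 18903
Net migration: Band 1 + 60 → 7562
→ [7562, 8937, 6431, 10734, 18903]
Scenario B total after 2 periods: 52567
Difference B − A = 52567 − 51671 = 896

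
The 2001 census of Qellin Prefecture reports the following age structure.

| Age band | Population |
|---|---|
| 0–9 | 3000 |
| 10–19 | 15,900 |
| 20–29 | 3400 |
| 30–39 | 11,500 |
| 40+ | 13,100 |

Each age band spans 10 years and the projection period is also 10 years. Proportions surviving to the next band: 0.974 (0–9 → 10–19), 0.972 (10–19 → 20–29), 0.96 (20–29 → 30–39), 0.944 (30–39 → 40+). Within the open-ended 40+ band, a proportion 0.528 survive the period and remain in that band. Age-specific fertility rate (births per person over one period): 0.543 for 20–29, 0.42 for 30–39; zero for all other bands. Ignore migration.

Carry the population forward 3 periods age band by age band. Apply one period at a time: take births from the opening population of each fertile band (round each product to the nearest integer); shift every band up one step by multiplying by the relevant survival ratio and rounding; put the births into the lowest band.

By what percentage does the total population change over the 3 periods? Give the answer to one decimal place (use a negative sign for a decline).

(Groups numbered youngest = 1 to oldest = 5.)
Period 1:
Births: 3400 × 0.543 = 1846, 11500 × 0.42 = 4830 → 6676
Group 2: 3000 × 0.974 = 2922
Group 3: 15900 × 0.972 = 15455
Group 4: 3400 × 0.96 = 3264
Group 5: 11500 × 0.944 + 13100 × 0.528 = 10856 + 6917 = 17773
Population now: 0–9=6676, 10–19=2922, 20–29=15455, 30–39=3264, 40+=17773
Period 2:
Births: 15455 × 0.543 = 8392, 3264 × 0.42 = 1371 → 9763
Group 2: 6676 × 0.974 = 6502
Group 3: 2922 × 0.972 = 2840
Group 4: 15455 × 0.96 = 14837
Group 5: 3264 × 0.944 + 17773 × 0.528 = 3081 + 9384 = 12465
Population now: 0–9=9763, 10–19=6502, 20–29=2840, 30–39=14837, 40+=12465
Period 3:
Births: 2840 × 0.543 = 1542, 14837 × 0.42 = 6232 → 7774
Group 2: 9763 × 0.974 = 9509
Group 3: 6502 × 0.972 = 6320
Group 4: 2840 × 0.96 = 2726
Group 5: 14837 × 0.944 + 12465 × 0.528 = 14006 + 6582 = 20588
Population now: 0–9=7774, 10–19=9509, 20–29=6320, 30–39=2726, 40+=20588
Total: 46900 → 46917; change = 17; percentage change = 0.0%

0.0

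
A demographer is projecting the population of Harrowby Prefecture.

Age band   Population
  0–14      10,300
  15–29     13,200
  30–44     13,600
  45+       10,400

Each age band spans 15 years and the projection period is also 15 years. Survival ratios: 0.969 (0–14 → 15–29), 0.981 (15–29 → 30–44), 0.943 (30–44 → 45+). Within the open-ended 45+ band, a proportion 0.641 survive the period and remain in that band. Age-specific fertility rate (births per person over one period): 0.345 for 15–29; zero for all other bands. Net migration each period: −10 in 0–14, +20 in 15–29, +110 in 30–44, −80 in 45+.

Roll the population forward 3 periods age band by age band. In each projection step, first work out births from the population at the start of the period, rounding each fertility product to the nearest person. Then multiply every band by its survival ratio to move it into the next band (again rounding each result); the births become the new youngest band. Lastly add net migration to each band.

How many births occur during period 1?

After projecting period 1:
Births: 13200 * 0.345 = 4554
15–29: 10300 * 0.969 = 9981
30–44: 13200 * 0.981 = 12949
45+: 13600 * 0.943 + 10400 * 0.641 = 12825 + 6666 = 19491
Net migration: 0–14 − 10 → 4544; 15–29 + 20 → 10001; 30–44 + 110 → 13059; 45+ − 80 → 19411
End of period: [4544, 10001, 13059, 19411]

4554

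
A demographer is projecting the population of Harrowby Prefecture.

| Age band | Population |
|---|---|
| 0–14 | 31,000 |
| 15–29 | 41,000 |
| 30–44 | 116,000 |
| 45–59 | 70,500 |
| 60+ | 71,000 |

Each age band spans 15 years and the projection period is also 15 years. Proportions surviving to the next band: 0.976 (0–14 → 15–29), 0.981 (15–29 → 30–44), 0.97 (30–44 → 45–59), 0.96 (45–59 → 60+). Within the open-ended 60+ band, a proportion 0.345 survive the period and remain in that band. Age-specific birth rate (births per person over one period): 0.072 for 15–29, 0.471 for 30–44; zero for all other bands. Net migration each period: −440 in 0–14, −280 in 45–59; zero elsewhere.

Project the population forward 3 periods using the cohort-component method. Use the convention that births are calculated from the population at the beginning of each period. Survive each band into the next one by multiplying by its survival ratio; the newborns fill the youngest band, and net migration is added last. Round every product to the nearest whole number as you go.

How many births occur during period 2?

After projecting period 1:
Births: 41000 * 0.072 = 2952  |  116000 * 0.471 = 54636 — total 57588
15–29: 31000 * 0.976 = 30256
30–44: 41000 * 0.981 = 40221
45–59: 116000 * 0.97 = 112520
60+: 70500 * 0.96 + 71000 * 0.345 = 67680 + 24495 = 92175
Net migration: 0–14 − 440 → 57148; 45–59 − 280 → 112240
End of period: [57148, 30256, 40221, 112240, 92175]
After projecting period 2:
Births: 30256 * 0.072 = 2178  |  40221 * 0.471 = 18944 — total 21122
15–29: 57148 * 0.976 = 55776
30–44: 30256 * 0.981 = 29681
45–59: 40221 * 0.97 = 39014
60+: 112240 * 0.96 + 92175 * 0.345 = 107750 + 31800 = 139550
Net migration: 0–14 − 440 → 20682; 45–59 − 280 → 38734
End of period: [20682, 55776, 29681, 38734, 139550]

21122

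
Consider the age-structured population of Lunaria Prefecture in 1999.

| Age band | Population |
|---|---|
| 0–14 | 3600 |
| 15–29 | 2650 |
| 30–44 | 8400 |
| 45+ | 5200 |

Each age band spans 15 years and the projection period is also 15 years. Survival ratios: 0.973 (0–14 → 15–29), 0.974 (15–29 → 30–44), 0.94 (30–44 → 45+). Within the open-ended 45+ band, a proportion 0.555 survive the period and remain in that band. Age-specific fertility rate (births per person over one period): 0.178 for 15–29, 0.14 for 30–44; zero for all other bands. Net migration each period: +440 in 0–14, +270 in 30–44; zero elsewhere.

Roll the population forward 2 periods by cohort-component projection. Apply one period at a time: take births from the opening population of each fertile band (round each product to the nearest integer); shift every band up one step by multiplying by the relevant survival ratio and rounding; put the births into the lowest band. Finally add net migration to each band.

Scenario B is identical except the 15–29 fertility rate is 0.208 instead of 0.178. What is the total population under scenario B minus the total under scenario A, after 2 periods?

181

[period 1]
Births: 2650 × 0.178 = 472  |  8400 × 0.14 = 1176 → total 1648
15–29: 3600 × 0.973 = 3503
30–44: 2650 × 0.974 = 2581
45+: 8400 × 0.94 + 5200 × 0.555 = 7896 + 2886 = 10782
Net migration: 0–14 + 440 → 2088; 30–44 + 270 → 2851
Population now: 0–14=2088, 15–29=3503, 30–44=2851, 45+=10782
[period 2]
Births: 3503 × 0.178 = 624  |  2851 × 0.14 = 399 → total 1023
15–29: 2088 × 0.973 = 2032
30–44: 3503 × 0.974 = 3412
45+: 2851 × 0.94 + 10782 × 0.555 = 2680 + 5984 = 8664
Net migration: 0–14 + 440 → 1463; 30–44 + 270 → 3682
Population now: 0–14=1463, 15–29=2032, 30–44=3682, 45+=8664
Scenario A total after 2 periods: 15841
Scenario B projection —
[period 1]
Births: 2650 × 0.208 = 551  |  8400 × 0.14 = 1176 → total 1727
15–29: 3600 × 0.973 = 3503
30–44: 2650 × 0.974 = 2581
45+: 8400 × 0.94 + 5200 × 0.555 = 7896 + 2886 = 10782
Net migration: 0–14 + 440 → 2167; 30–44 + 270 → 2851
Population now: 0–14=2167, 15–29=3503, 30–44=2851, 45+=10782
[period 2]
Births: 3503 × 0.208 = 729  |  2851 × 0.14 = 399 → total 1128
15–29: 2167 × 0.973 = 2108
30–44: 3503 × 0.974 = 3412
45+: 2851 × 0.94 + 10782 × 0.555 = 2680 + 5984 = 8664
Net migration: 0–14 + 440 → 1568; 30–44 + 270 → 3682
Population now: 0–14=1568, 15–29=2108, 30–44=3682, 45+=8664
Scenario B total after 2 periods: 16022
Difference B − A = 16022 − 15841 = 181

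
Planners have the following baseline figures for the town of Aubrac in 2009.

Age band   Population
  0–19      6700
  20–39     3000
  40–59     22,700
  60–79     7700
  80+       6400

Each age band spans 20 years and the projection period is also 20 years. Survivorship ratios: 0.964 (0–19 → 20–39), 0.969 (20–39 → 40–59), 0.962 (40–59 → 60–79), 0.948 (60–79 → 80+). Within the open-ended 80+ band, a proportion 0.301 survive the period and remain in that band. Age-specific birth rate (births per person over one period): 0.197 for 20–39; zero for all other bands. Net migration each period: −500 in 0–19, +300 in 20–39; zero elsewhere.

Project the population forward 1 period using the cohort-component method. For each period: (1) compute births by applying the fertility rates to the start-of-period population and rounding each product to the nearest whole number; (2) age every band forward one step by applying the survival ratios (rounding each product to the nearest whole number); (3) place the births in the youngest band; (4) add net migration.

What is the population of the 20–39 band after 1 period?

6759

Call the bands 1 to 5, youngest first.
[period 1]
Births: 3000 * 0.197 = 591
Band 2: 6700 * 0.964 = 6459
Band 3: 3000 * 0.969 = 2907
Band 4: 22700 * 0.962 = 21837
Band 5: 7700 * 0.948 + 6400 * 0.301 = 7300 + 1926 = 9226
Net migration: Band 1 − 500 → 91; Band 2 + 300 → 6759
Population now: 0–19=91, 20–39=6759, 40–59=2907, 60–79=21837, 80+=9226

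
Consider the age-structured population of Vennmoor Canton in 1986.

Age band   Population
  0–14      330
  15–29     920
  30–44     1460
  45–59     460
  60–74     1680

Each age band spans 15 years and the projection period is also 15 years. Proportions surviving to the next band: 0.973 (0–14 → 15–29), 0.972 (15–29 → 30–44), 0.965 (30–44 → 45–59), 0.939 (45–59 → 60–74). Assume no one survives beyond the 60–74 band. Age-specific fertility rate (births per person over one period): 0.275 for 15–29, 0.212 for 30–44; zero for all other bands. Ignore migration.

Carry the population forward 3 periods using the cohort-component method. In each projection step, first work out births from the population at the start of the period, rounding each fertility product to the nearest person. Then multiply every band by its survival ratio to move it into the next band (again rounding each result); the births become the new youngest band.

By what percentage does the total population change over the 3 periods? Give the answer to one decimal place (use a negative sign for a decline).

Call the bands 1 to 5, youngest first.
Period 1.
Births: 920 × 0.275 = 253, 1460 × 0.212 = 310 — total 563
Band 2: 330 × 0.973 = 321
Band 3: 920 × 0.972 = 894
Band 4: 1460 × 0.965 = 1409
Band 5: 460 × 0.939 = 432
Giving 563 / 321 / 894 / 1409 / 432.
Period 2.
Births: 321 × 0.275 = 88, 894 × 0.212 = 190 — total 278
Band 2: 563 × 0.973 = 548
Band 3: 321 × 0.972 = 312
Band 4: 894 × 0.965 = 863
Band 5: 1409 × 0.939 = 1323
Giving 278 / 548 / 312 / 863 / 1323.
Period 3.
Births: 548 × 0.275 = 151, 312 × 0.212 = 66 — total 217
Band 2: 278 × 0.973 = 270
Band 3: 548 × 0.972 = 533
Band 4: 312 × 0.965 = 301
Band 5: 863 × 0.939 = 810
Giving 217 / 270 / 533 / 301 / 810.
Total: 4850 → 2131; change = -2719; percentage change = -56.1%

-56.1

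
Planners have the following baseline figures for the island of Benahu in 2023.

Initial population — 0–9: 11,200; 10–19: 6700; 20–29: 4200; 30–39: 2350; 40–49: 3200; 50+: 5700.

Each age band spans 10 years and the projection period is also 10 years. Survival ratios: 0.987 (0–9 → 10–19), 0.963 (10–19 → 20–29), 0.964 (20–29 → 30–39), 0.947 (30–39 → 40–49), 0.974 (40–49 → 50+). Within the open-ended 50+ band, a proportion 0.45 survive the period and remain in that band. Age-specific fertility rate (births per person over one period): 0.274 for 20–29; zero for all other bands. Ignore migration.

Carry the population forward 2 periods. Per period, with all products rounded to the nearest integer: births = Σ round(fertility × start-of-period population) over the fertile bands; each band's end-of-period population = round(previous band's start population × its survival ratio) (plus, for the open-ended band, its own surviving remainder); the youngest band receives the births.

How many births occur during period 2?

Let group 1 be 0–9 through group 6 = 50+.
[period 1]
Births: 4200 * 0.274 = 1151
Group 2: 11200 * 0.987 = 11054
Group 3: 6700 * 0.963 = 6452
Group 4: 4200 * 0.964 = 4049
Group 5: 2350 * 0.947 = 2225
Group 6: 3200 * 0.974 + 5700 * 0.45 = 3117 + 2565 = 5682
End of period: [1151, 11054, 6452, 4049, 2225, 5682]
[period 2]
Births: 6452 * 0.274 = 1768
Group 2: 1151 * 0.987 = 1136
Group 3: 11054 * 0.963 = 10645
Group 4: 6452 * 0.964 = 6220
Group 5: 4049 * 0.947 = 3834
Group 6: 2225 * 0.974 + 5682 * 0.45 = 2167 + 2557 = 4724
End of period: [1768, 1136, 10645, 6220, 3834, 4724]

1768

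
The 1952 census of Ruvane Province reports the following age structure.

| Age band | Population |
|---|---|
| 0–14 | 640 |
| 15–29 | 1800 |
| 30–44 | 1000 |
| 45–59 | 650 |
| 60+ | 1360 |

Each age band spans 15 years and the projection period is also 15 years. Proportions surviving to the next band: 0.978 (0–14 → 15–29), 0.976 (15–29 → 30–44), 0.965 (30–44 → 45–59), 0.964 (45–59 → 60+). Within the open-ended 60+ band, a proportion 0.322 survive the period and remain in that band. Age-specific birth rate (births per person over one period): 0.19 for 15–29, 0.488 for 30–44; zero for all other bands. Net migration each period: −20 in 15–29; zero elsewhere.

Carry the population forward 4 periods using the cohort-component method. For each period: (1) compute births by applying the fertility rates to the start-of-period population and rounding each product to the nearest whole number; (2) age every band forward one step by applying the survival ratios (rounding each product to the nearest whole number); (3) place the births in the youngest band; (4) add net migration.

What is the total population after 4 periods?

3824

Period 1.
Births: 1800 × 0.19 = 342  |  1000 × 0.488 = 488 ⇒ total 830
15–29: 640 × 0.978 = 626
30–44: 1800 × 0.976 = 1757
45–59: 1000 × 0.965 = 965
60+: 650 × 0.964 + 1360 × 0.322 = 627 + 438 = 1065
Net migration: 15–29 − 20 → 606
→ [830, 606, 1757, 965, 1065]
Period 2.
Births: 606 × 0.19 = 115  |  1757 × 0.488 = 857 ⇒ total 972
15–29: 830 × 0.978 = 812
30–44: 606 × 0.976 = 591
45–59: 1757 × 0.965 = 1696
60+: 965 × 0.964 + 1065 × 0.322 = 930 + 343 = 1273
Net migration: 15–29 − 20 → 792
→ [972, 792, 591, 1696, 1273]
Period 3.
Births: 792 × 0.19 = 150  |  591 × 0.488 = 288 ⇒ total 438
15–29: 972 × 0.978 = 951
30–44: 792 × 0.976 = 773
45–59: 591 × 0.965 = 570
60+: 1696 × 0.964 + 1273 × 0.322 = 1635 + 410 = 2045
Net migration: 15–29 − 20 → 931
→ [438, 931, 773, 570, 2045]
Period 4.
Births: 931 × 0.19 = 177  |  773 × 0.488 = 377 ⇒ total 554
15–29: 438 × 0.978 = 428
30–44: 931 × 0.976 = 909
45–59: 773 × 0.965 = 746
60+: 570 × 0.964 + 2045 × 0.322 = 549 + 658 = 1207
Net migration: 15–29 − 20 → 408
→ [554, 408, 909, 746, 1207]
Total after period 4: 554 + 408 + 909 + 746 + 1207 = 3824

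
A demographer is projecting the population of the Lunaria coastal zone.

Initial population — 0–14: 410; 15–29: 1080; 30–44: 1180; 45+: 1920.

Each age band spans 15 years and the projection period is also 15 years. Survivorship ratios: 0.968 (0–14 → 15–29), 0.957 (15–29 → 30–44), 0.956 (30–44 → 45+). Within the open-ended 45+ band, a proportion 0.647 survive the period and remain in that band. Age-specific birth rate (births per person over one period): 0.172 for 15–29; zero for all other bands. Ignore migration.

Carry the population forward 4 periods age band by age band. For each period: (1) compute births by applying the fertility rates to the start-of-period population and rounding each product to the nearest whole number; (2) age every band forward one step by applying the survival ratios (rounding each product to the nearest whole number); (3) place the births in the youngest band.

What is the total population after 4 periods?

1559

Let group 1 be 0–14 through group 4 = 45+.
[period 1]
Births: 1080 × 0.172 = 186
Group 2: 410 × 0.968 = 397
Group 3: 1080 × 0.957 = 1034
Group 4: 1180 × 0.956 + 1920 × 0.647 = 1128 + 1242 = 2370
End of period: [186, 397, 1034, 2370]
[period 2]
Births: 397 × 0.172 = 68
Group 2: 186 × 0.968 = 180
Group 3: 397 × 0.957 = 380
Group 4: 1034 × 0.956 + 2370 × 0.647 = 989 + 1533 = 2522
End of period: [68, 180, 380, 2522]
[period 3]
Births: 180 × 0.172 = 31
Group 2: 68 × 0.968 = 66
Group 3: 180 × 0.957 = 172
Group 4: 380 × 0.956 + 2522 × 0.647 = 363 + 1632 = 1995
End of period: [31, 66, 172, 1995]
[period 4]
Births: 66 × 0.172 = 11
Group 2: 31 × 0.968 = 30
Group 3: 66 × 0.957 = 63
Group 4: 172 × 0.956 + 1995 × 0.647 = 164 + 1291 = 1455
End of period: [11, 30, 63, 1455]
Total after period 4: 11 + 30 + 63 + 1455 = 1559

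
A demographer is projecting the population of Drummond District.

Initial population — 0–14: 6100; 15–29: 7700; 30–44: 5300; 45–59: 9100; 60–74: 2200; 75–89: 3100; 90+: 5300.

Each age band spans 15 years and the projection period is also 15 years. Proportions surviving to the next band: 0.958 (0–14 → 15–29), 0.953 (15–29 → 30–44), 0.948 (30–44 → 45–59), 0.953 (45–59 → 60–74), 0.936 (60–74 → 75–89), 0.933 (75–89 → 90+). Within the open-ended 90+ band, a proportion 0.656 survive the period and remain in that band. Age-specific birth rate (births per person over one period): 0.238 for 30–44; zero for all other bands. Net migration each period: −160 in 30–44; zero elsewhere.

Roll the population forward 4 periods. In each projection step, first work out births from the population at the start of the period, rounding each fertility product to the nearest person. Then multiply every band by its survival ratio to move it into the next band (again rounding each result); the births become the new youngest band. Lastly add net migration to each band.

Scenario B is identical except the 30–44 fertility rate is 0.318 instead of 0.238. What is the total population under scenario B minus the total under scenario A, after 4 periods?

[period 1]
Births: 5300 × 0.238 = 1261
15–29: 6100 × 0.958 = 5844
30–44: 7700 × 0.953 = 7338
45–59: 5300 × 0.948 = 5024
60–74: 9100 × 0.953 = 8672
75–89: 2200 × 0.936 = 2059
90+: 3100 × 0.933 + 5300 × 0.656 = 2892 + 3477 = 6369
Net migration: 30–44 − 160 → 7178
End of period: [1261, 5844, 7178, 5024, 8672, 2059, 6369]
[period 2]
Births: 7178 × 0.238 = 1708
15–29: 1261 × 0.958 = 1208
30–44: 5844 × 0.953 = 5569
45–59: 7178 × 0.948 = 6805
60–74: 5024 × 0.953 = 4788
75–89: 8672 × 0.936 = 8117
90+: 2059 × 0.933 + 6369 × 0.656 = 1921 + 4178 = 6099
Net migration: 30–44 − 160 → 5409
End of period: [1708, 1208, 5409, 6805, 4788, 8117, 6099]
[period 3]
Births: 5409 × 0.238 = 1287
15–29: 1708 × 0.958 = 1636
30–44: 1208 × 0.953 = 1151
45–59: 5409 × 0.948 = 5128
60–74: 6805 × 0.953 = 6485
75–89: 4788 × 0.936 = 4482
90+: 8117 × 0.933 + 6099 × 0.656 = 7573 + 4001 = 11574
Net migration: 30–44 − 160 → 991
End of period: [1287, 1636, 991, 5128, 6485, 4482, 11574]
[period 4]
Births: 991 × 0.238 = 236
15–29: 1287 × 0.958 = 1233
30–44: 1636 × 0.953 = 1559
45–59: 991 × 0.948 = 939
60–74: 5128 × 0.953 = 4887
75–89: 6485 × 0.936 = 6070
90+: 4482 × 0.933 + 11574 × 0.656 = 4182 + 7593 = 11775
Net migration: 30–44 − 160 → 1399
End of period: [236, 1233, 1399, 939, 4887, 6070, 11775]
Scenario A total after 4 periods: 26539
Scenario B projection —
[period 1]
Births: 5300 × 0.318 = 1685
15–29: 6100 × 0.958 = 5844
30–44: 7700 × 0.953 = 7338
45–59: 5300 × 0.948 = 5024
60–74: 9100 × 0.953 = 8672
75–89: 2200 × 0.936 = 2059
90+: 3100 × 0.933 + 5300 × 0.656 = 2892 + 3477 = 6369
Net migration: 30–44 − 160 → 7178
End of period: [1685, 5844, 7178, 5024, 8672, 2059, 6369]
[period 2]
Births: 7178 × 0.318 = 2283
15–29: 1685 × 0.958 = 1614
30–44: 5844 × 0.953 = 5569
45–59: 7178 × 0.948 = 6805
60–74: 5024 × 0.953 = 4788
75–89: 8672 × 0.936 = 8117
90+: 2059 × 0.933 + 6369 × 0.656 = 1921 + 4178 = 6099
Net migration: 30–44 − 160 → 5409
End of period: [2283, 1614, 5409, 6805, 4788, 8117, 6099]
[period 3]
Births: 5409 × 0.318 = 1720
15–29: 2283 × 0.958 = 2187
30–44: 1614 × 0.953 = 1538
45–59: 5409 × 0.948 = 5128
60–74: 6805 × 0.953 = 6485
75–89: 4788 × 0.936 = 4482
90+: 8117 × 0.933 + 6099 × 0.656 = 7573 + 4001 = 11574
Net migration: 30–44 − 160 → 1378
End of period: [1720, 2187, 1378, 5128, 6485, 4482, 11574]
[period 4]
Births: 1378 × 0.318 = 438
15–29: 1720 × 0.958 = 1648
30–44: 2187 × 0.953 = 2084
45–59: 1378 × 0.948 = 1306
60–74: 5128 × 0.953 = 4887
75–89: 6485 × 0.936 = 6070
90+: 4482 × 0.933 + 11574 × 0.656 = 4182 + 7593 = 11775
Net migration: 30–44 − 160 → 1924
End of period: [438, 1648, 1924, 1306, 4887, 6070, 11775]
Scenario B total after 4 periods: 28048
Difference B − A = 28048 − 26539 = 1509

1509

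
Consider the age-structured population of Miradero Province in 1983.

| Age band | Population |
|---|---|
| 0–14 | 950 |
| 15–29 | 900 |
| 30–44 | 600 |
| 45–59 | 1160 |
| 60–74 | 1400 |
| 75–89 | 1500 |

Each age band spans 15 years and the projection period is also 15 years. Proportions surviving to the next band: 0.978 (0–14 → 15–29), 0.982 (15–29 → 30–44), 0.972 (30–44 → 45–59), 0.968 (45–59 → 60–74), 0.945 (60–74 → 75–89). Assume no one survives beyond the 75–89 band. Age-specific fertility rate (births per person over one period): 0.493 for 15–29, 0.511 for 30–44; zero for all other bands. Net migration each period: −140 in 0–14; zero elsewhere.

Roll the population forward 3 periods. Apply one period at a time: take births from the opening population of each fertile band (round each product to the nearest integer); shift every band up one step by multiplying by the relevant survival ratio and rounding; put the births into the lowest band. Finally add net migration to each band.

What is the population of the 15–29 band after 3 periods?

753

Period 1:
Births: 900 × 0.493 = 444 ; 600 × 0.511 = 307 — total 751
15–29: 950 × 0.978 = 929
30–44: 900 × 0.982 = 884
45–59: 600 × 0.972 = 583
60–74: 1160 × 0.968 = 1123
75–89: 1400 × 0.945 = 1323
Net migration: 0–14 − 140 → 611
Giving 611 / 929 / 884 / 583 / 1123 / 1323.
Period 2:
Births: 929 × 0.493 = 458 ; 884 × 0.511 = 452 — total 910
15–29: 611 × 0.978 = 598
30–44: 929 × 0.982 = 912
45–59: 884 × 0.972 = 859
60–74: 583 × 0.968 = 564
75–89: 1123 × 0.945 = 1061
Net migration: 0–14 − 140 → 770
Giving 770 / 598 / 912 / 859 / 564 / 1061.
Period 3:
Births: 598 × 0.493 = 295 ; 912 × 0.511 = 466 — total 761
15–29: 770 × 0.978 = 753
30–44: 598 × 0.982 = 587
45–59: 912 × 0.972 = 886
60–74: 859 × 0.968 = 832
75–89: 564 × 0.945 = 533
Net migration: 0–14 − 140 → 621
Giving 621 / 753 / 587 / 886 / 832 / 533.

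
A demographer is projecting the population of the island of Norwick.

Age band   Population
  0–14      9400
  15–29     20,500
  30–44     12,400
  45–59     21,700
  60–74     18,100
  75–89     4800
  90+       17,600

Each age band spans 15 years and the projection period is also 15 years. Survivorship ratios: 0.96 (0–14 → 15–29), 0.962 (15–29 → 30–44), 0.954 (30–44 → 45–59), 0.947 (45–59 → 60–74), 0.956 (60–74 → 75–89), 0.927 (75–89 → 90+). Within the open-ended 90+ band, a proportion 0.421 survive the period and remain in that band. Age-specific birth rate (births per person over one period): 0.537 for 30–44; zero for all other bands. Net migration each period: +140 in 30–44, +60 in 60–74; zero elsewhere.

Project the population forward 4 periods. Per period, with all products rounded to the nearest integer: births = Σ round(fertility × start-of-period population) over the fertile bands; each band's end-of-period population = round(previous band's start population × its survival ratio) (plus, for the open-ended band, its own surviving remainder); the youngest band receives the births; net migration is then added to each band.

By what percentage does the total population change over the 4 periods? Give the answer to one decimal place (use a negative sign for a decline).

Call the bands 1 to 7, youngest first.
After projecting period 1:
Births: 12400 × 0.537 = 6659
Band 2: 9400 × 0.96 = 9024
Band 3: 20500 × 0.962 = 19721
Band 4: 12400 × 0.954 = 11830
Band 5: 21700 × 0.947 = 20550
Band 6: 18100 × 0.956 = 17304
Band 7: 4800 × 0.927 + 17600 × 0.421 = 4450 + 7410 = 11860
Net migration: Band 3 + 140 → 19861; Band 5 + 60 → 20610
→ [6659, 9024, 19861, 11830, 20610, 17304, 11860]
After projecting period 2:
Births: 19861 × 0.537 = 10665
Band 2: 6659 × 0.96 = 6393
Band 3: 9024 × 0.962 = 8681
Band 4: 19861 × 0.954 = 18947
Band 5: 11830 × 0.947 = 11203
Band 6: 20610 × 0.956 = 19703
Band 7: 17304 × 0.927 + 11860 × 0.421 = 16041 + 4993 = 21034
Net migration: Band 3 + 140 → 8821; Band 5 + 60 → 11263
→ [10665, 6393, 8821, 18947, 11263, 19703, 21034]
After projecting period 3:
Births: 8821 × 0.537 = 4737
Band 2: 10665 × 0.96 = 10238
Band 3: 6393 × 0.962 = 6150
Band 4: 8821 × 0.954 = 8415
Band 5: 18947 × 0.947 = 17943
Band 6: 11263 × 0.956 = 10767
Band 7: 19703 × 0.927 + 21034 × 0.421 = 18265 + 8855 = 27120
Net migration: Band 3 + 140 → 6290; Band 5 + 60 → 18003
→ [4737, 10238, 6290, 8415, 18003, 10767, 27120]
After projecting period 4:
Births: 6290 × 0.537 = 3378
Band 2: 4737 × 0.96 = 4548
Band 3: 10238 × 0.962 = 9849
Band 4: 6290 × 0.954 = 6001
Band 5: 8415 × 0.947 = 7969
Band 6: 18003 × 0.956 = 17211
Band 7: 10767 × 0.927 + 27120 × 0.421 = 9981 + 11418 = 21399
Net migration: Band 3 + 140 → 9989; Band 5 + 60 → 8029
→ [3378, 4548, 9989, 6001, 8029, 17211, 21399]
Total: 104500 → 70555; change = -33945; percentage change = -32.5%

-32.5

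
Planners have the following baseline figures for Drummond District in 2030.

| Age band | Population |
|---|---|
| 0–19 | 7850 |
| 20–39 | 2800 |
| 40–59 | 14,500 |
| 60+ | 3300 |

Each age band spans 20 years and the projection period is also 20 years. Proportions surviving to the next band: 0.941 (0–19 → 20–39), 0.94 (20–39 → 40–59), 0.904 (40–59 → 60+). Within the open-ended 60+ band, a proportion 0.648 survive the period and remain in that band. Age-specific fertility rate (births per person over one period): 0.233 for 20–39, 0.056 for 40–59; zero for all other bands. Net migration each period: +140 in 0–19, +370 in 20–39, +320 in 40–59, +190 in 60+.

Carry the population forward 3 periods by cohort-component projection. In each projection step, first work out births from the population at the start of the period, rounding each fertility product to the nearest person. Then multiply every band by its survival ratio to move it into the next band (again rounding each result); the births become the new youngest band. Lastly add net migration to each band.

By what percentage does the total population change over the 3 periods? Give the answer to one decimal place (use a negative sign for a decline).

— Period 1 —
Births: 2800 × 0.233 = 652, 14500 × 0.056 = 812 ⇒ total 1464
20–39: 7850 × 0.941 = 7387
40–59: 2800 × 0.94 = 2632
60+: 14500 × 0.904 + 3300 × 0.648 = 13108 + 2138 = 15246
Net migration: 0–19 + 140 → 1604; 20–39 + 370 → 7757; 40–59 + 320 → 2952; 60+ + 190 → 15436
Population now: 0–19=1604, 20–39=7757, 40–59=2952, 60+=15436
— Period 2 —
Births: 7757 × 0.233 = 1807, 2952 × 0.056 = 165 ⇒ total 1972
20–39: 1604 × 0.941 = 1509
40–59: 7757 × 0.94 = 7292
60+: 2952 × 0.904 + 15436 × 0.648 = 2669 + 10003 = 12672
Net migration: 0–19 + 140 → 2112; 20–39 + 370 → 1879; 40–59 + 320 → 7612; 60+ + 190 → 12862
Population now: 0–19=2112, 20–39=1879, 40–59=7612, 60+=12862
— Period 3 —
Births: 1879 × 0.233 = 438, 7612 × 0.056 = 426 ⇒ total 864
20–39: 2112 × 0.941 = 1987
40–59: 1879 × 0.94 = 1766
60+: 7612 × 0.904 + 12862 × 0.648 = 6881 + 8335 = 15216
Net migration: 0–19 + 140 → 1004; 20–39 + 370 → 2357; 40–59 + 320 → 2086; 60+ + 190 → 15406
Population now: 0–19=1004, 20–39=2357, 40–59=2086, 60+=15406
Total: 28450 → 20853; change = -7597; percentage change = -26.7%

-26.7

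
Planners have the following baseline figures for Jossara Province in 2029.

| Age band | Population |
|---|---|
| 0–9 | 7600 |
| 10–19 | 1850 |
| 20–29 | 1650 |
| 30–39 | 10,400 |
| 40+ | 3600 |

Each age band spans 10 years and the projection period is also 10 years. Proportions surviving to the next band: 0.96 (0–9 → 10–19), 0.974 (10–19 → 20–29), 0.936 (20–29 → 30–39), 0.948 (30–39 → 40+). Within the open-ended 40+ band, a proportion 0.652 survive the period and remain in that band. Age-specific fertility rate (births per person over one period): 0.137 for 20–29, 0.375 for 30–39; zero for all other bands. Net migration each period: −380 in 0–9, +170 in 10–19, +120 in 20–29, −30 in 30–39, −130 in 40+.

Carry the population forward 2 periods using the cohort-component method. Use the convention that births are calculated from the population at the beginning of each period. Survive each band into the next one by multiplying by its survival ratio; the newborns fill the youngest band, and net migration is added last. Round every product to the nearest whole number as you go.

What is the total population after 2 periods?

22557

Period 1:
Births: 1650 * 0.137 = 226, 10400 * 0.375 = 3900 → 4126
10–19: 7600 * 0.96 = 7296
20–29: 1850 * 0.974 = 1802
30–39: 1650 * 0.936 = 1544
40+: 10400 * 0.948 + 3600 * 0.652 = 9859 + 2347 = 12206
Net migration: 0–9 − 380 → 3746; 10–19 + 170 → 7466; 20–29 + 120 → 1922; 30–39 − 30 → 1514; 40+ − 130 → 12076
→ [3746, 7466, 1922, 1514, 12076]
Period 2:
Births: 1922 * 0.137 = 263, 1514 * 0.375 = 568 → 831
10–19: 3746 * 0.96 = 3596
20–29: 7466 * 0.974 = 7272
30–39: 1922 * 0.936 = 1799
40+: 1514 * 0.948 + 12076 * 0.652 = 1435 + 7874 = 9309
Net migration: 0–9 − 380 → 451; 10–19 + 170 → 3766; 20–29 + 120 → 7392; 30–39 − 30 → 1769; 40+ − 130 → 9179
→ [451, 3766, 7392, 1769, 9179]
Total after period 2: 451 + 3766 + 7392 + 1769 + 9179 = 22557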